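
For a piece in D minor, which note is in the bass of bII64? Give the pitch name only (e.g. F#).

Bb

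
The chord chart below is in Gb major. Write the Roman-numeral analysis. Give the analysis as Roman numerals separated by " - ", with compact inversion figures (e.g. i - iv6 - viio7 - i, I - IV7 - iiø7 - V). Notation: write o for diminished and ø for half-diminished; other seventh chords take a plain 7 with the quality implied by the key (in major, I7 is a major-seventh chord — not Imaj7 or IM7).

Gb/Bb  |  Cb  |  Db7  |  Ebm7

I6 - IV - V7 - vi7

Gb/Bb has root Gb, degree 1 in Gb major, so I6.
Cb: root Cb is the subdominant; major triad there is IV.
Db7: dominant seventh chord on Db = scale degree 5 → V7.
Ebm7: minor seventh chord on Eb = scale degree 6 → vi7.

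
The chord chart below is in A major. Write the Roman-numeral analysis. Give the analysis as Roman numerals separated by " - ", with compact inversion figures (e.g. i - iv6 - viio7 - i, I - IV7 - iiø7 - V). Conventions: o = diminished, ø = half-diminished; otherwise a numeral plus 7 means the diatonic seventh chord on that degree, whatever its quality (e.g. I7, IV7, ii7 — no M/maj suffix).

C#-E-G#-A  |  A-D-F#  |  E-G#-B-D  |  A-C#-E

I65 - IV64 - V7 - I

C#-E-G#-A: major seventh chord on A = scale degree 1 → I65.
A-D-F#: root D is the subdominant; major triad there is IV64.
E-G#-B-D: root E is the dominant; dominant seventh chord there is V7.
A-C#-E: root A is the tonic; major triad there is I.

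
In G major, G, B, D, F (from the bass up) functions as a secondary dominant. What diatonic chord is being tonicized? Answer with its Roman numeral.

IV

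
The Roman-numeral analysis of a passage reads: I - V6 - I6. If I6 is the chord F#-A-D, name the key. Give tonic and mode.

The chord D/F# is a major triad rooted on D; its label is I6.
If D is scale degree 1 and the mode makes that degree carry a major triad, the tonic is D and the mode is major.

D major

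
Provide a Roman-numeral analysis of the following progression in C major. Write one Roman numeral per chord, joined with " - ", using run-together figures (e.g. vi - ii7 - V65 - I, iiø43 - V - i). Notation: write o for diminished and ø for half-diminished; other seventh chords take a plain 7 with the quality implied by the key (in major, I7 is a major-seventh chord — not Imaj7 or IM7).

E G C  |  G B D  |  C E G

E-G-C: root C is the tonic; major triad there is I6.
G-B-D: major triad on G = scale degree 5 → V.
C-E-G: root C is the tonic; major triad there is I.

I6 - V - I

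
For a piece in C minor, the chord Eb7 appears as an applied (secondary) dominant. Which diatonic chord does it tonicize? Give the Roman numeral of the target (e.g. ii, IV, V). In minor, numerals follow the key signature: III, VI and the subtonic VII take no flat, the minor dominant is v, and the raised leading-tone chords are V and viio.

VI

The chord is a dominant seventh chord on Eb.
A dominant resolves down a perfect fifth: Eb → Ab. In C minor, Ab is scale degree 6, i.e. VI.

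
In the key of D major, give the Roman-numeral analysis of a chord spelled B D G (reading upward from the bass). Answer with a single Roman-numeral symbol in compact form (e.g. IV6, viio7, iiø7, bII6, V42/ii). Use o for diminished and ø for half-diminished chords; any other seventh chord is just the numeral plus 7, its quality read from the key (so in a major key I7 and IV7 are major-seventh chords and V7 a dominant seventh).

IV6

Stacked in thirds the chord is G-B-D: a major triad on G.
In D major, G is the subdominant; the diatonic major triad there is IV.
With B in the bass the chord is in first inversion, so the figured bass is 6.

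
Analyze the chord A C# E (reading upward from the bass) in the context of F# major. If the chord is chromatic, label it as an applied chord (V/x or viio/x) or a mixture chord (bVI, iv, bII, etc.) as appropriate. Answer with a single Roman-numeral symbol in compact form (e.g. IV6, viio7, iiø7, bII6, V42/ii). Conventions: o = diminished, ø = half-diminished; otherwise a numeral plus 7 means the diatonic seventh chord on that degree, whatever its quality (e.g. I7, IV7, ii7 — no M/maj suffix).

The pitches A-C#-E form a major triad rooted on A.
A is the lowered third degree of F# major (diatonic 3 would be A#). This is a major triad on the lowered third degree, borrowed from the parallel minor.

bIII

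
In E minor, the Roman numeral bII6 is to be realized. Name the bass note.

A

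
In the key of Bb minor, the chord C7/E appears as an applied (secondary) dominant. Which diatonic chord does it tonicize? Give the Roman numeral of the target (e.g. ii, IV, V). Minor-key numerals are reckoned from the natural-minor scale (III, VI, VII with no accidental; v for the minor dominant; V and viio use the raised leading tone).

The chord is a dominant seventh chord on C.
A dominant resolves down a perfect fifth: C → F. In Bb minor, F is scale degree 5, i.e. V.

V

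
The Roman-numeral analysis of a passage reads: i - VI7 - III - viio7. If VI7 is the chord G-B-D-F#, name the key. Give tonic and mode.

The anchor chord is a major seventh chord on G, labeled VI7.
If G is scale degree 6 and the mode makes that degree carry a major seventh chord, the tonic is B and the mode is minor.

B minor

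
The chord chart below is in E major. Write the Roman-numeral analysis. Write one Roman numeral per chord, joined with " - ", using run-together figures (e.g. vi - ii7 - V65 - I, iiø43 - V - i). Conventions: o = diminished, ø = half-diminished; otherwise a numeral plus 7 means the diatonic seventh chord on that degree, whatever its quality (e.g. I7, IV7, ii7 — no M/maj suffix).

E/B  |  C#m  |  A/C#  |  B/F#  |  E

I64 - vi - IV6 - V64 - I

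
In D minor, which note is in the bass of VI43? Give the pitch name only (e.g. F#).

F

VI in D minor has root Bb; the chord is Bb-D-F-A.
The figure 43 means second inversion — the fifth is in the bass.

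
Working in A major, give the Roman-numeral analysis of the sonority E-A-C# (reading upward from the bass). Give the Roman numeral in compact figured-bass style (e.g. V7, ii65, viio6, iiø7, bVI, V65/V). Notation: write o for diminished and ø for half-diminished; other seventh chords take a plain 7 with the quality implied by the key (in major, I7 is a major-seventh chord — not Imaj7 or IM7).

The pitches A-C#-E form a major triad rooted on A.
In A major, A is the tonic; the diatonic major triad there is I.
With E in the bass the chord is in second inversion, so the figured bass is 64.

I64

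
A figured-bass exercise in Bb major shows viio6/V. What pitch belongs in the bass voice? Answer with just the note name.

The applied chord viio6/V is rooted on E: E-G-Bb.
The figure 6 means first inversion — the third is in the bass.

G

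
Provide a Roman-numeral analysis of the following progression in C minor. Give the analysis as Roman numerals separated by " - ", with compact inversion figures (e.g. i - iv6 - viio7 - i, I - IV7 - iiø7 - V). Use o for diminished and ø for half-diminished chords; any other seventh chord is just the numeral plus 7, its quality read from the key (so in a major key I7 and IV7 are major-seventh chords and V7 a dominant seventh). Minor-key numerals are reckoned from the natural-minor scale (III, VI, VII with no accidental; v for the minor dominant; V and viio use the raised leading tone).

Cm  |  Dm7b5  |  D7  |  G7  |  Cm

i - iiø7 - V7/V - V7 - i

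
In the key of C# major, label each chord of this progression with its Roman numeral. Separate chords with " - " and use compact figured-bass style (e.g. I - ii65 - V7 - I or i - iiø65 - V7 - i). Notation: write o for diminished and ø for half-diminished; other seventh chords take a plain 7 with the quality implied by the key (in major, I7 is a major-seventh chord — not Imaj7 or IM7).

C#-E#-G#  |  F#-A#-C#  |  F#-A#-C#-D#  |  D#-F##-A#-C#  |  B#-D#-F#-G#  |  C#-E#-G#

C#-E#-G#: root C# is the tonic; major triad there is I.
F#-A#-C#: root F# is the subdominant; major triad there is IV.
F#-A#-C#-D# has root D#, degree 2 in C# major, so ii65.
D#-F##-A#-C# is the secondary dominant of V (dominant seventh chord on D#): V7/V.
B#-D#-F#-G#: root G# is the dominant; dominant seventh chord there is V65.
C#-E#-G#: root C# is the tonic; major triad there is I.

I - IV - ii65 - V7/V - V65 - I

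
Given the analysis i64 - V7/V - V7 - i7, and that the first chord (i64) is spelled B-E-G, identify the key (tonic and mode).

E minor

The chord Em/B is a minor triad rooted on E; its label is i64.
If E is scale degree 1 and the mode makes that degree carry a minor triad, the tonic is E and the mode is minor.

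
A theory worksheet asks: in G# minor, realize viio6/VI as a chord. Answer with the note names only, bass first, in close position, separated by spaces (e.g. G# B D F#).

F# A D#

viio6/VI is a secondary leading-tone chord. The target VI is E in G# minor; the applied chord is rooted a semitone below, on D#.
Building a diminished triad on D# gives D#-F#-A.
With the 6 figure the chord is in first inversion; from the bass F# upward in close position it reads F#-A-D#.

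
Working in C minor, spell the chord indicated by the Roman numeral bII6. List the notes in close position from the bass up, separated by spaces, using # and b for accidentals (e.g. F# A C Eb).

bII6 is the Neapolitan sixth — a major triad on the lowered second degree, here in its customary first inversion. In C minor that root is Db.
So the chord is Db-F-Ab, a major triad.
With the 6 figure the chord is in first inversion; from the bass F upward in close position it reads F-Ab-Db.

F Ab Db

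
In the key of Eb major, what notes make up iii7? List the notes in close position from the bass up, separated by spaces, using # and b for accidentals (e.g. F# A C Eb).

G Bb D F

In Eb major, the mediant is G, and the diatonic chord built there is a minor seventh chord.
Stacking thirds from G gives G-Bb-D-F.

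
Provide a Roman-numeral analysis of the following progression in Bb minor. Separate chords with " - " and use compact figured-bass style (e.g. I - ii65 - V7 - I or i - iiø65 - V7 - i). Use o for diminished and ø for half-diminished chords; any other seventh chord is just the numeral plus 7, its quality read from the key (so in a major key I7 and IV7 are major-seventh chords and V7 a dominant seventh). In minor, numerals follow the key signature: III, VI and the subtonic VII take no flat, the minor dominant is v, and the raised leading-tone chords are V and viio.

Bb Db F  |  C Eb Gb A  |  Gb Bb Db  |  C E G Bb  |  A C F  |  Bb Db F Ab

i - viio65 - VI - V7/V - V6 - i7

Bb-Db-F has root Bb, degree 1 in Bb minor, so i.
C-Eb-Gb-A has root A, degree 7 in Bb minor, so viio65.
Gb-Bb-Db: major triad on Gb = scale degree 6 → VI.
C-E-G-Bb: a dominant seventh chord on C, the applied dominant of V → V7/V.
A-C-F has root F, degree 5 in Bb minor, so V6.
Bb-Db-F-Ab: root Bb is the tonic; minor seventh chord there is i7.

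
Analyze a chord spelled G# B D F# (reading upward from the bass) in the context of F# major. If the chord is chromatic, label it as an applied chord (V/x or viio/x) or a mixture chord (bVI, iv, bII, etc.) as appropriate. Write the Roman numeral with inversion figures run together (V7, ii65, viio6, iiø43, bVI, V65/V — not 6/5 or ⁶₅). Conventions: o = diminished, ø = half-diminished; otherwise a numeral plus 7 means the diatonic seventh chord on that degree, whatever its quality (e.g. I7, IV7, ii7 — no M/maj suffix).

iiø7

Stacked in thirds the chord is G#-B-D-F#: a half-diminished seventh chord on G#.
G# is the second degree of F# major. This is the half-diminished supertonic seventh, borrowed from the parallel minor.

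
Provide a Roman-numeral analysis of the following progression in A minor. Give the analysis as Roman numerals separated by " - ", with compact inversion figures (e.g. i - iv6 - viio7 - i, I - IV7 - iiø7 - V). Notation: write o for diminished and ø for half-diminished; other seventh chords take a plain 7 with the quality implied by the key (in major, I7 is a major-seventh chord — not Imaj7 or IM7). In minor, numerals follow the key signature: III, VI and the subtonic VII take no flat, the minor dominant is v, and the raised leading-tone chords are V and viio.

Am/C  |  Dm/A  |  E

i6 - iv64 - V

Am/C has root A, degree 1 in A minor, so i6.
Dm/A: root D is the subdominant; minor triad there is iv64.
E has root E, degree 5 in A minor, so V.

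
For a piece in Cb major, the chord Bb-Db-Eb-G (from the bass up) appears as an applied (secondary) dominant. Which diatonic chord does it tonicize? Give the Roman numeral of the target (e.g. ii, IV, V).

vi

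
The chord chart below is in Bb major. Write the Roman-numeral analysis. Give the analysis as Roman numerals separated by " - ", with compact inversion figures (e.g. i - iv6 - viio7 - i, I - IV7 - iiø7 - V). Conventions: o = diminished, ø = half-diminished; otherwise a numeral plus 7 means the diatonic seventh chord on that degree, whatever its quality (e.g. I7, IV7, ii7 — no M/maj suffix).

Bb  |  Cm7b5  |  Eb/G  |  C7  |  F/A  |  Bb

I - iiø7 - IV6 - V7/V - V6 - I

Bb: major triad on Bb = scale degree 1 → I.
Cm7b5: half-diminished seventh chord on C — chromatic; iiø7 (borrowed from the parallel minor).
Eb/G: root Eb is the subdominant; major triad there is IV6.
C7: chromatic; C is V of V, so V7/V.
F/A has root F, degree 5 in Bb major, so V6.
Bb has root Bb, degree 1 in Bb major, so I.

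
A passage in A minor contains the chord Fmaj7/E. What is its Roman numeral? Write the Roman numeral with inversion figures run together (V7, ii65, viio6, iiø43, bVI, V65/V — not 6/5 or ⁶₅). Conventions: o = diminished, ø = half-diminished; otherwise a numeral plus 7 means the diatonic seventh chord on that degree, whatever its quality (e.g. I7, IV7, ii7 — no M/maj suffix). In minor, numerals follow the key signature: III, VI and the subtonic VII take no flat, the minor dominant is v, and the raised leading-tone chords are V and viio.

VI42

The pitches F-A-C-E form a major seventh chord rooted on F.
In A minor, F is the submediant; the diatonic major seventh chord there is VI7.
With E in the bass the chord is in third inversion, so the figured bass is 42.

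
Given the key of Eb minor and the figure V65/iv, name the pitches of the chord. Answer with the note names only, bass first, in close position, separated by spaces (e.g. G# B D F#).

G Bb Db Eb

The slash means an applied dominant: we want the dominant of iv. In Eb minor, iv is Ab minor, and its dominant is built on Eb.
Building a dominant seventh chord on Eb gives Eb-G-Bb-Db.
With the 65 figure the chord is in first inversion; from the bass G upward in close position it reads G-Bb-Db-Eb.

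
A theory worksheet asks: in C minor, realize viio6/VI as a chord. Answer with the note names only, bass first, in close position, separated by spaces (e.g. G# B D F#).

Bb Db G

The slash marks an applied leading-tone chord: viio of VI. In C minor, VI is Ab, so the leading tone to it is G, a half step below.
Building a diminished triad on G gives G-Bb-Db.
With the 6 figure the chord is in first inversion; from the bass Bb upward in close position it reads Bb-Db-G.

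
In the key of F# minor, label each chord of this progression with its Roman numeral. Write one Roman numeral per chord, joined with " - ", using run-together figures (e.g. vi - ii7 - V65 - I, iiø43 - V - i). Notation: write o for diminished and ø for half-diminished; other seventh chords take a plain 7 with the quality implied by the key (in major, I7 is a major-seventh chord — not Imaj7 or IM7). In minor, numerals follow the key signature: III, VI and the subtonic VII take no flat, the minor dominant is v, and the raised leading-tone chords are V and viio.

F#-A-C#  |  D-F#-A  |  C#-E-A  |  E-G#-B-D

i - VI - III6 - VII7

F#-A-C# has root F#, degree 1 in F# minor, so i.
D-F#-A: root D is the submediant; major triad there is VI.
C#-E-A: major triad on A = scale degree 3 → III6.
E-G#-B-D: root E is the subtonic; dominant seventh chord there is VII7.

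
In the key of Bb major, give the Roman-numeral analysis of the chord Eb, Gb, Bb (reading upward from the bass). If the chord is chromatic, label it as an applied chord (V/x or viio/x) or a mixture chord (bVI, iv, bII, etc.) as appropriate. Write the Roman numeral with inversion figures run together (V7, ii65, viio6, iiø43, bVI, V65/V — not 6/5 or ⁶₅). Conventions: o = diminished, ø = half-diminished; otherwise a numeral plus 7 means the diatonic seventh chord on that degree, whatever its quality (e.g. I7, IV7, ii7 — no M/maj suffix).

iv

The pitches Eb-Gb-Bb form a minor triad rooted on Eb.
Eb is the fourth degree of Bb major. This is the minor subdominant, borrowed from the parallel minor.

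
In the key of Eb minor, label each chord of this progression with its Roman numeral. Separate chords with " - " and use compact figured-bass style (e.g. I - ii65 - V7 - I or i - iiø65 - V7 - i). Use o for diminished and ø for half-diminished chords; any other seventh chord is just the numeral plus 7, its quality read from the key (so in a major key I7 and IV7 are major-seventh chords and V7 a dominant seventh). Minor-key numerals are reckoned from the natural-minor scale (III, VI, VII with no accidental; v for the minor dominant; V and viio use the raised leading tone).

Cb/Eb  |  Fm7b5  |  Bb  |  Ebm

VI6 - iiø7 - V - i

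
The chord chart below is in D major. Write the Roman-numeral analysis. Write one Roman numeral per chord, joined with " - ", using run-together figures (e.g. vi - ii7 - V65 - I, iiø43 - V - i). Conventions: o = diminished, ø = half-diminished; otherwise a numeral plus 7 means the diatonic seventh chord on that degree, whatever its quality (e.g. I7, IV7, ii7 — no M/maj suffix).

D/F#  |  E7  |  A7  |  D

D/F#: major triad on D = scale degree 1 → I6.
E7: a dominant seventh chord on E, the applied dominant of V → V7/V.
A7: root A is the dominant; dominant seventh chord there is V7.
D: root D is the tonic; major triad there is I.

I6 - V7/V - V7 - I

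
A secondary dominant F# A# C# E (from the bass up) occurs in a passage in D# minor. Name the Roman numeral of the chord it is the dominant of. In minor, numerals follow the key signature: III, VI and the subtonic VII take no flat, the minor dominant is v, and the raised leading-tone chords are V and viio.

The chord is a dominant seventh chord on F#.
A dominant resolves down a perfect fifth: F# → B. In D# minor, B is scale degree 6, i.e. VI.

VI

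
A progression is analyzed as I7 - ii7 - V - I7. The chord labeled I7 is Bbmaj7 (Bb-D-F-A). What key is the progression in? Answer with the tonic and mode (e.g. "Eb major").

The chord Bbmaj7 is a major seventh chord rooted on Bb; its label is I7.
If Bb is scale degree 1 and the mode makes that degree carry a major seventh chord, the tonic is Bb and the mode is major.

Bb major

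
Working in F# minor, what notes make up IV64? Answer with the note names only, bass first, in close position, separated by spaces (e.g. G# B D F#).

F# B D#

IV64 is the major subdominant, borrowed from the parallel major. In F# minor that root is B.
So the chord is B-D#-F#.
The figured bass 64 indicates second inversion, placing the fifth (F#) in the bass: F#-B-D#.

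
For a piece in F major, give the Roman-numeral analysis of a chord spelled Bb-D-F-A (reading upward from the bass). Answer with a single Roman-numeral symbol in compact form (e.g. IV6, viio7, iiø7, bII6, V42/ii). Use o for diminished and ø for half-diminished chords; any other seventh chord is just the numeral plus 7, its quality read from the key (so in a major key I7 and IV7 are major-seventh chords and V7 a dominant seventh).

IV7

The pitches Bb-D-F-A form a major seventh chord rooted on Bb.
In F major, Bb is the subdominant; the diatonic major seventh chord there is IV7.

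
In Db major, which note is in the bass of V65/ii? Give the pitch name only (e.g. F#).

D

The applied chord V65/ii is rooted on Bb: Bb-D-F-Ab.
The figure 65 means first inversion — the third is in the bass.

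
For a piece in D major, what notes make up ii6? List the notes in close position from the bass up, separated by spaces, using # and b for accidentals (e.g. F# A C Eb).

G B E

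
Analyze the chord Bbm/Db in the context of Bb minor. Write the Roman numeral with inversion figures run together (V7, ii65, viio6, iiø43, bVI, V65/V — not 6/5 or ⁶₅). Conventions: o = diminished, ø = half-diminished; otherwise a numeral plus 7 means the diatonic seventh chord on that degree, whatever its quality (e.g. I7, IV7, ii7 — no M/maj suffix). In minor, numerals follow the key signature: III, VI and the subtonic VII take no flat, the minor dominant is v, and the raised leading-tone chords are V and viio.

i6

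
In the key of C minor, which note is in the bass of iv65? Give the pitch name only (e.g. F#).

iv in C minor has root F; the chord is F-Ab-C-Eb.
The figure 65 means first inversion — the third is in the bass.

Ab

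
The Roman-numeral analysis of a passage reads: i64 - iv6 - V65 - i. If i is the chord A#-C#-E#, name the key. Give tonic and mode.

A# minor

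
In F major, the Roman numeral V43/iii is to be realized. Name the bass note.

The applied chord V43/iii is rooted on E: E-G#-B-D.
The figure 43 means second inversion — the fifth is in the bass.

B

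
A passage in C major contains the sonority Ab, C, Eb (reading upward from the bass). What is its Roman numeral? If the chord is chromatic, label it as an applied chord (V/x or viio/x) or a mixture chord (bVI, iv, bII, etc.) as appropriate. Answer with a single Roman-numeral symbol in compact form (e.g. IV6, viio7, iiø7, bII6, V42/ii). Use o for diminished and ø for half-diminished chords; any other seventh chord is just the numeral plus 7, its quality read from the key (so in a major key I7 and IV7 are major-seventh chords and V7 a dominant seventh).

Stacked in thirds the chord is Ab-C-Eb: a major triad on Ab.
Ab is the lowered sixth degree of C major (diatonic 6 would be A). This is a major triad on the lowered sixth degree, borrowed from the parallel minor.

bVI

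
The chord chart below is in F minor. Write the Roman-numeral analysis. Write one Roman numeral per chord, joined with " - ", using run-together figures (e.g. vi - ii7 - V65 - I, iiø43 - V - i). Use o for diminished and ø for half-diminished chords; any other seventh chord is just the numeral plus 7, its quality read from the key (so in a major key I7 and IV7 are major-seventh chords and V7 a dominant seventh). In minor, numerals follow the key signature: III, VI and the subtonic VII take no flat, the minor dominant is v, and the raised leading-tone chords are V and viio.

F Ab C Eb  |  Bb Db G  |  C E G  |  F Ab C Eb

i7 - iio6 - V - i7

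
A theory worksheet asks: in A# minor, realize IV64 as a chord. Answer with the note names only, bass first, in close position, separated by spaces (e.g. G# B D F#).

Scale degree 4 in A# minor is D#; here the chord built on it is altered to a major triad. IV64 is the major subdominant, borrowed from the parallel major.
So the chord is D#-F##-A#.
The figured bass 64 indicates second inversion, placing the fifth (A#) in the bass: A#-D#-F##.

A# D# F##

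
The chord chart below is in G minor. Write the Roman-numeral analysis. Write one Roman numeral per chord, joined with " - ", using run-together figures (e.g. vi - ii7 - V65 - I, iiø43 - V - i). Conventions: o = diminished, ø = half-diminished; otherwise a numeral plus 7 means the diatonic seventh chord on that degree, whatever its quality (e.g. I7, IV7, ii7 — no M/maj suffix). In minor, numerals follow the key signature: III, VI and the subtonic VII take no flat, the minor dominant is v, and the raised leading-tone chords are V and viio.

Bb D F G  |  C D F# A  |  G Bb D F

Bb-D-F-G: root G is the tonic; minor seventh chord there is i65.
C-D-F#-A: dominant seventh chord on D = scale degree 5 → V42.
G-Bb-D-F: minor seventh chord on G = scale degree 1 → i7.

i65 - V42 - i7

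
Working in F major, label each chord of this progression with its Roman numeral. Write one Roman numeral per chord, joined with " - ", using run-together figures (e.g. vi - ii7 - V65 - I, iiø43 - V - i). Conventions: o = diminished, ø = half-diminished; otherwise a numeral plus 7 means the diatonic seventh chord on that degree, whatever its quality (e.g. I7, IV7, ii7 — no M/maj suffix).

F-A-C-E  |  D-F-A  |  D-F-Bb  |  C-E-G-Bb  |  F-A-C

F-A-C-E: root F is the tonic; major seventh chord there is I7.
D-F-A: minor triad on D = scale degree 6 → vi.
D-F-Bb: root Bb is the subdominant; major triad there is IV6.
C-E-G-Bb: root C is the dominant; dominant seventh chord there is V7.
F-A-C: root F is the tonic; major triad there is I.

I7 - vi - IV6 - V7 - I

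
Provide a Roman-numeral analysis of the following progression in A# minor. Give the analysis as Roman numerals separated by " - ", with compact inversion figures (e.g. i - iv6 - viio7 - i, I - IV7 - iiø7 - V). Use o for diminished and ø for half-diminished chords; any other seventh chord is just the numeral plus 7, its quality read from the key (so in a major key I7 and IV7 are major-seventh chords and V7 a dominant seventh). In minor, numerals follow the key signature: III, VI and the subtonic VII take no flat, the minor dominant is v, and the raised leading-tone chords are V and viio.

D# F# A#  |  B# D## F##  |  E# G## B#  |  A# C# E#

iv - V/V - V - i

D#-F#-A# has root D#, degree 4 in A# minor, so iv.
B#-D##-F##: a major triad on B#, the applied dominant of V → V/V.
E#-G##-B# has root E#, degree 5 in A# minor, so V.
A#-C#-E#: minor triad on A# = scale degree 1 → i.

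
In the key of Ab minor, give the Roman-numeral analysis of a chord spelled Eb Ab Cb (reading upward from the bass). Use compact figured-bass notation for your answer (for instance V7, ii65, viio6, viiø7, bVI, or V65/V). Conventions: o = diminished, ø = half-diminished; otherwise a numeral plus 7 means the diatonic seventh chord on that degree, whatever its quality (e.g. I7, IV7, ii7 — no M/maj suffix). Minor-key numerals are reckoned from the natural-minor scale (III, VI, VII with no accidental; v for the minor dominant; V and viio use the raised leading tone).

Stacked in thirds the chord is Ab-Cb-Eb: a minor triad on Ab.
In Ab minor, Ab is the tonic; the diatonic minor triad there is i.
With Eb in the bass the chord is in second inversion, so the figured bass is 64.

i64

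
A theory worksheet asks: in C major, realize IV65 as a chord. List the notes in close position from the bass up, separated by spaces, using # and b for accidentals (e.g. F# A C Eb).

A C E F

The numeral's case and figure indicate a major seventh chord. In C major its root, scale degree 4, is F.
Stacking thirds from F gives F-A-C-E.
With the 65 figure the chord is in first inversion; from the bass A upward in close position it reads A-C-E-F.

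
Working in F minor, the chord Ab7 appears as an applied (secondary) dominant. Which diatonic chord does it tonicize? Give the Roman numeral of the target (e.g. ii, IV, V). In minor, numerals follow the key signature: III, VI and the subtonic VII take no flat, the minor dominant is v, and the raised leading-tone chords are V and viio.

VI

The chord is a dominant seventh chord on Ab.
A dominant resolves down a perfect fifth: Ab → Db. In F minor, Db is scale degree 6, i.e. VI.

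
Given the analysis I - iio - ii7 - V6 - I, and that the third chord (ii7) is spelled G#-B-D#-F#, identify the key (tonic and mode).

F# major

ii7 is given as G#-B-D#-F# — a minor seventh chord with root G#.
Counting down one scale step from G# places the tonic on F#; a minor seventh chord on degree 2 is diatonic only in major.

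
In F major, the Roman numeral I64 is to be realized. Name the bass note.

C

I in F major has root F; the chord is F-A-C.
The figure 64 means second inversion — the fifth is in the bass.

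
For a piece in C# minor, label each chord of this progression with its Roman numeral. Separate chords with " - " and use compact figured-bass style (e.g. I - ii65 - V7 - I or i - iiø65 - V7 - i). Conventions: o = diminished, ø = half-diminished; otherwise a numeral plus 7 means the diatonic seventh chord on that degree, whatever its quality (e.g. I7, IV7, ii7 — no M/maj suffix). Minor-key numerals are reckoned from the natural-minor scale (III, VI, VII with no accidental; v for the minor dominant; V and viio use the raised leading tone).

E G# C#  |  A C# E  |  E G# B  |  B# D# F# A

i6 - VI - III - viio7

E-G#-C#: root C# is the tonic; minor triad there is i6.
A-C#-E has root A, degree 6 in C# minor, so VI.
E-G#-B: major triad on E = scale degree 3 → III.
B#-D#-F#-A: fully diminished seventh chord on B# = scale degree 7 → viio7.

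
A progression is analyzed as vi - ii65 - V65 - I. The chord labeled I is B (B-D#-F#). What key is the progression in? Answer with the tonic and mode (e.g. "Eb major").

B major

I is given as B-D#-F# — a major triad with root B.
If B is scale degree 1 and the mode makes that degree carry a major triad, the tonic is B and the mode is major.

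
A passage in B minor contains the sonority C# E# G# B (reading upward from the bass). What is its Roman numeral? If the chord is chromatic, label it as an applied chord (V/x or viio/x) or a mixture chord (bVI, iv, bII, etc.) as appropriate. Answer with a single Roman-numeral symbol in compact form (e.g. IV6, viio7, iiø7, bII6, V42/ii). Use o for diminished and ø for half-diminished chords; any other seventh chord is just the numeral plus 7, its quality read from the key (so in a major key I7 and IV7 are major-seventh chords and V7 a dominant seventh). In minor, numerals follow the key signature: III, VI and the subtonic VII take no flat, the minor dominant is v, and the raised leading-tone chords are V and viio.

V7/V

Stacked in thirds the chord is C#-E#-G#-B: a dominant seventh chord on C#.
C# is not a diatonic chord root with this quality in B minor, but it lies a perfect fifth above F# (V), so the chord functions as an applied dominant of V.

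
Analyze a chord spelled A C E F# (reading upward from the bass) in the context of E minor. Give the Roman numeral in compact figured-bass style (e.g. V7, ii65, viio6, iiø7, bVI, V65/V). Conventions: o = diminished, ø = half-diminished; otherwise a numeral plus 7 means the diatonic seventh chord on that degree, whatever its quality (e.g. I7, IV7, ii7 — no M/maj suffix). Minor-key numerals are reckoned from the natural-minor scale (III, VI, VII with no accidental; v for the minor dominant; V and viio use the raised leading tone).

iiø65

Stacked in thirds the chord is F#-A-C-E: a half-diminished seventh chord on F#.
F# is scale degree 2 in E minor, and a half-diminished seventh chord on that degree is written iiø7.
With A in the bass the chord is in first inversion, so the figured bass is 65.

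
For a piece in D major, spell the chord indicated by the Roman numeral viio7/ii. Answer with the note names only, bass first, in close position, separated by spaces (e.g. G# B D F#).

D# F# A C

viio7/ii is a secondary leading-tone chord. The target ii is E in D major; the applied chord is rooted a semitone below, on D#.
Building a fully diminished seventh chord on D# gives D#-F#-A-C.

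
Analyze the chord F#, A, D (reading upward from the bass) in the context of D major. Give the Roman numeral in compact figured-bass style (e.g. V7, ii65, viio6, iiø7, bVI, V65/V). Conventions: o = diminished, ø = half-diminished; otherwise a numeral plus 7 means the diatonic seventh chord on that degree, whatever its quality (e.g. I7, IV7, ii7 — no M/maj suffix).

I6

The pitches D-F#-A form a major triad rooted on D.
In D major, D is the tonic; the diatonic major triad there is I.
With F# in the bass the chord is in first inversion, so the figured bass is 6.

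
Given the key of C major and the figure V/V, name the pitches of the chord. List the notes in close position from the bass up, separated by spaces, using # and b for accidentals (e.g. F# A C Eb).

The slash means an applied dominant: we want the dominant of V. In C major, V is G major, and its dominant is built on D.
Building a major triad on D gives D-F#-A.

D F# A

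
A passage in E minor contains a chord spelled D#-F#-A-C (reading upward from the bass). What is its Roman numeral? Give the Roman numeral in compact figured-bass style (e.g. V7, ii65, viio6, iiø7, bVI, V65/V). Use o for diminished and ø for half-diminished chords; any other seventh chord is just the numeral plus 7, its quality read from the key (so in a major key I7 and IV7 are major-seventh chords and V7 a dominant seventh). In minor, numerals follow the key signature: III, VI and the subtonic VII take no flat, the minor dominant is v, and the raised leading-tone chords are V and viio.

viio7

The pitches D#-F#-A-C form a fully diminished seventh chord rooted on D#.
D# is scale degree 7 in E minor, and a fully diminished seventh chord on that degree is written viio7.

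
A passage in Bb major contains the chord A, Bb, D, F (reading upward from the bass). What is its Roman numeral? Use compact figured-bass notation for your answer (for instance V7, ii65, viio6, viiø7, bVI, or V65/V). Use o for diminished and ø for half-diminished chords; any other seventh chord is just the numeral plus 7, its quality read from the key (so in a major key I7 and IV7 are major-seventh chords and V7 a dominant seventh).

I42

The pitches Bb-D-F-A form a major seventh chord rooted on Bb.
Bb is scale degree 1 in Bb major, and a major seventh chord on that degree is written I7.
With A in the bass the chord is in third inversion, so the figured bass is 42.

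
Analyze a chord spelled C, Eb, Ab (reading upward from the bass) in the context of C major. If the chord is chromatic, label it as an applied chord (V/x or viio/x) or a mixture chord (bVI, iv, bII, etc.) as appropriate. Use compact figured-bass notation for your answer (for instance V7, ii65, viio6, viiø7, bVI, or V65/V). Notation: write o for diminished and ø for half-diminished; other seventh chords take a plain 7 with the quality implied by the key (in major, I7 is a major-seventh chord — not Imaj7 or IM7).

bVI6

Stacked in thirds the chord is Ab-C-Eb: a major triad on Ab.
Ab is the lowered sixth degree of C major (diatonic 6 would be A). This is a major triad on the lowered sixth degree, borrowed from the parallel minor.
With C in the bass the chord is in first inversion, so the figured bass is 6.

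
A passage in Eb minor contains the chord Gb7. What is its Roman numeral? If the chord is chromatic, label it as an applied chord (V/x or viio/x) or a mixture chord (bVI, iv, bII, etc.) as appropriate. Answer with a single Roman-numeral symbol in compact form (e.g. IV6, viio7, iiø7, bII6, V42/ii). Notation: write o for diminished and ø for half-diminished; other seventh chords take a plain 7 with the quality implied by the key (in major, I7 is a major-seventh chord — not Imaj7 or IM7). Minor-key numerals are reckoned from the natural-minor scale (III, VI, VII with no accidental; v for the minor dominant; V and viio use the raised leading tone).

The pitches Gb-Bb-Db-Fb form a dominant seventh chord rooted on Gb.
Gb is not a diatonic chord root with this quality in Eb minor, but it lies a perfect fifth above Cb (VI), so the chord functions as an applied dominant of VI.

V7/VI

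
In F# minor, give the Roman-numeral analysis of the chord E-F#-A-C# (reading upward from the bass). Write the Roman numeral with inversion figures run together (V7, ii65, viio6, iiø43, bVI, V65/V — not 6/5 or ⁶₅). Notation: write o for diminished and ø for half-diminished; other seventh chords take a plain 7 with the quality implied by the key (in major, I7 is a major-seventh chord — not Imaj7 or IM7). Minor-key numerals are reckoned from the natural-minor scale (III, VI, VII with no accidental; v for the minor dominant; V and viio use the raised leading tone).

i42

The pitches F#-A-C#-E form a minor seventh chord rooted on F#.
F# is scale degree 1 in F# minor, and a minor seventh chord on that degree is written i7.
With E in the bass the chord is in third inversion, so the figured bass is 42.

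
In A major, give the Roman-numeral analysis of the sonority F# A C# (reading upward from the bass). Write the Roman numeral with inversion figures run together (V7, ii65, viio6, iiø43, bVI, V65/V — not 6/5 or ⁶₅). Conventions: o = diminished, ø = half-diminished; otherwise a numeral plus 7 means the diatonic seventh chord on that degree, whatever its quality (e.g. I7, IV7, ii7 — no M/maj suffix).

vi

Stacked in thirds the chord is F#-A-C#: a minor triad on F#.
In A major, F# is the submediant; the diatonic minor triad there is vi.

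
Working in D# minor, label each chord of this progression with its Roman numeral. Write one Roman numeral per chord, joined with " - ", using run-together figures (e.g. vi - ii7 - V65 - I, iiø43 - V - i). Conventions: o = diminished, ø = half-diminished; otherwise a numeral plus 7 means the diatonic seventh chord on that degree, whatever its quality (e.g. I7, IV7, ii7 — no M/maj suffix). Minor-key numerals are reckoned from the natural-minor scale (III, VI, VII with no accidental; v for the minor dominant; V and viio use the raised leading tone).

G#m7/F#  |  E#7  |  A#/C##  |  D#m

iv42 - V7/V - V6 - i

G#m7/F#: minor seventh chord on G# = scale degree 4 → iv42.
E#7: a dominant seventh chord on E#, the applied dominant of V → V7/V.
A#/C## has root A#, degree 5 in D# minor, so V6.
D#m has root D#, degree 1 in D# minor, so i.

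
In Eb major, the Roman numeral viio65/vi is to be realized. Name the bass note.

D

The applied chord viio65/vi is rooted on B: B-D-F-Ab.
The figure 65 means first inversion — the third is in the bass.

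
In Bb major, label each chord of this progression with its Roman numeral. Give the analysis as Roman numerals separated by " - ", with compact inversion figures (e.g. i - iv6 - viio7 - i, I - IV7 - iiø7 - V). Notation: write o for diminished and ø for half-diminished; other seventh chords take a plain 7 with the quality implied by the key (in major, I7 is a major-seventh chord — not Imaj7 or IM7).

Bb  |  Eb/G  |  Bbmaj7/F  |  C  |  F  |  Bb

I - IV6 - I43 - V/V - V - I

Bb: major triad on Bb = scale degree 1 → I.
Eb/G: major triad on Eb = scale degree 4 → IV6.
Bbmaj7/F has root Bb, degree 1 in Bb major, so I43.
C is the secondary dominant of V (major triad on C): V/V.
F: major triad on F = scale degree 5 → V.
Bb: root Bb is the tonic; major triad there is I.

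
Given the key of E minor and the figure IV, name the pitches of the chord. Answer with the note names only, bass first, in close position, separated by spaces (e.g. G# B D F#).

IV is the major subdominant, borrowed from the parallel major. In E minor that root is A.
So the chord is A-C#-E.

A C# E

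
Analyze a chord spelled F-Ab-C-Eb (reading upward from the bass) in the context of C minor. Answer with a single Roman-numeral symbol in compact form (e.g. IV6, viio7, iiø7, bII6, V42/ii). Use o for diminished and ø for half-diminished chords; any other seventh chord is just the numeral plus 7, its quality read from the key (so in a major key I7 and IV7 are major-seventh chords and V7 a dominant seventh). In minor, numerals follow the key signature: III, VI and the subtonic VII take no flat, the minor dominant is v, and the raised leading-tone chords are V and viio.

The pitches F-Ab-C-Eb form a minor seventh chord rooted on F.
F is scale degree 4 in C minor, and a minor seventh chord on that degree is written iv7.

iv7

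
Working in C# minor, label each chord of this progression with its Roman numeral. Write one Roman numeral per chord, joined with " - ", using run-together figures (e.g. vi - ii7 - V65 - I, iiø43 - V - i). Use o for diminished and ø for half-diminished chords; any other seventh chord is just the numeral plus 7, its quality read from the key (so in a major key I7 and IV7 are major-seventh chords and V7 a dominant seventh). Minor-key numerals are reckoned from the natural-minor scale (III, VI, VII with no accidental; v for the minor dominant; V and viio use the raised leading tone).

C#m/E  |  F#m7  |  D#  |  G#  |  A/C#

i6 - iv7 - V/V - V - VI6

C#m/E: root C# is the tonic; minor triad there is i6.
F#m7: minor seventh chord on F# = scale degree 4 → iv7.
D# is the secondary dominant of V (major triad on D#): V/V.
G#: root G# is the dominant; major triad there is V.
A/C#: major triad on A = scale degree 6 → VI6.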